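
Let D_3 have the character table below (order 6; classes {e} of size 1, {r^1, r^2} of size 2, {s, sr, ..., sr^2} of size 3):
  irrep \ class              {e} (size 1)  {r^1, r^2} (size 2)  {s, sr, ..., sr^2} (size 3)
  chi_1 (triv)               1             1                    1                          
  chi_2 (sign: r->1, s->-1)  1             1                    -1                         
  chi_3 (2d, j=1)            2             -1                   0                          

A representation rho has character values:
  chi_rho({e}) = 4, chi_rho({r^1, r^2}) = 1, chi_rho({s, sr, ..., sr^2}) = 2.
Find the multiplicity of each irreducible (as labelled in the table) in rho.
Multiplicities: chi_1: 2, chi_2: 0, chi_3: 1.

Use <chi_rho, chi> = (1/|G|) sum_C |C| * chi_rho(C) * conj(chi(C)) with |G| = 6 for each irreducible chi in the table:
  <chi_rho, chi_1> = (1/6)[1*(4)*conj(1) + 2*(1)*conj(1) + 3*(2)*conj(1)]
      = (1/6)[(4) + (2) + (6)] = 12/6 = 2
  <chi_rho, chi_2> = (1/6)[1*(4)*conj(1) + 2*(1)*conj(1) + 3*(2)*conj(-1)]
      = (1/6)[(4) + (2) + (-6)] = 0/6 = 0
  <chi_rho, chi_3> = (1/6)[1*(4)*conj(2) + 2*(1)*conj(-1) + 3*(2)*conj(0)]
      = (1/6)[(8) + (-2) + (0)] = 6/6 = 1
Dimension check: dim(rho) = sum (mult * dim) = 2*1 + 0*1 + 1*2 = 4 = chi_rho(e) = 4.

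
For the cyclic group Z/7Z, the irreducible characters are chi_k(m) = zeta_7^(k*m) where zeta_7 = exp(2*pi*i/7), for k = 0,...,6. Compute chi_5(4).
chi_5(4) = zeta_7^20 = exp(-2*I*pi/7)

Details: chi_5(4) = zeta_7^(5*4) = zeta_7^20. Since zeta_7^7 = 1, this equals zeta_7^6 = exp(2*pi*i*6/7) = exp(-2*I*pi/7).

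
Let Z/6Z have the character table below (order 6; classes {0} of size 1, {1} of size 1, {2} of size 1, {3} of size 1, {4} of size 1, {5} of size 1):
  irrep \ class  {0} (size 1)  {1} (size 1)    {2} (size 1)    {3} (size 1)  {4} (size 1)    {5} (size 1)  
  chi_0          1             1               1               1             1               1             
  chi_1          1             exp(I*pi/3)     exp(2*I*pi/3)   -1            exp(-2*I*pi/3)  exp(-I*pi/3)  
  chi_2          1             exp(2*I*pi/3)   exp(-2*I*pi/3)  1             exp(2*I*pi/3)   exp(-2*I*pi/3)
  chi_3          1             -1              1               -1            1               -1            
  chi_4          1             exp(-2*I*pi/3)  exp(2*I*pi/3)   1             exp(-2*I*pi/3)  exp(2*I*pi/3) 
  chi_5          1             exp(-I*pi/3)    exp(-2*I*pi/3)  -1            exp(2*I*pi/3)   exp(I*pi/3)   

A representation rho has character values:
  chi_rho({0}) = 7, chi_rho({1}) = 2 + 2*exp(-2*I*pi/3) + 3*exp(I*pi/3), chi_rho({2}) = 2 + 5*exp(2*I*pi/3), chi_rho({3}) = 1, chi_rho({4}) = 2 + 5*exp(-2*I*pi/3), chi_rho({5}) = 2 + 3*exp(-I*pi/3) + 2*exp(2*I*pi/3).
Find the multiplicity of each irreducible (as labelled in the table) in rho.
Multiplicities: chi_0: 2, chi_1: 3, chi_2: 0, chi_3: 0, chi_4: 2, chi_5: 0.

Use <chi_rho, chi> = (1/|G|) sum_C |C| * chi_rho(C) * conj(chi(C)) with |G| = 6 for each irreducible chi in the table:
  <chi_rho, chi_0> = (1/6)[1*(7)*conj(1) + 1*(2 + 2*exp(-2*I*pi/3) + 3*exp(I*pi/3))*conj(1) + 1*(2 + 5*exp(2*I*pi/3))*conj(1) + 1*(1)*conj(1) + 1*(2 + 5*exp(-2*I*pi/3))*conj(1) + 1*(2 + 3*exp(-I*pi/3) + 2*exp(2*I*pi/3))*conj(1)]
      = (1/6)[(7) + (2 + 2*exp(-2*I*pi/3) + 3*exp(I*pi/3)) + (2 + 5*exp(2*I*pi/3)) + (1) + (2 + 5*exp(-2*I*pi/3)) + (2 + 3*exp(-I*pi/3) + 2*exp(2*I*pi/3))] = 12/6 = 2
  <chi_rho, chi_1> = (1/6)[1*(7)*conj(1) + 1*(2 + 2*exp(-2*I*pi/3) + 3*exp(I*pi/3))*conj(exp(I*pi/3)) + 1*(2 + 5*exp(2*I*pi/3))*conj(exp(2*I*pi/3)) + 1*(1)*conj(-1) + 1*(2 + 5*exp(-2*I*pi/3))*conj(exp(-2*I*pi/3)) + 1*(2 + 3*exp(-I*pi/3) + 2*exp(2*I*pi/3))*conj(exp(-I*pi/3))]
      = (1/6)[(7) + (1 + 2*exp(-I*pi/3)) + (5 + 2*exp(-2*I*pi/3)) + (-1) + (5 + 2*exp(2*I*pi/3)) + (1 + 2*exp(I*pi/3))] = 18/6 = 3
  <chi_rho, chi_2> = (1/6)[1*(7)*conj(1) + 1*(2 + 2*exp(-2*I*pi/3) + 3*exp(I*pi/3))*conj(exp(2*I*pi/3)) + 1*(2 + 5*exp(2*I*pi/3))*conj(exp(-2*I*pi/3)) + 1*(1)*conj(1) + 1*(2 + 5*exp(-2*I*pi/3))*conj(exp(2*I*pi/3)) + 1*(2 + 3*exp(-I*pi/3) + 2*exp(2*I*pi/3))*conj(exp(-2*I*pi/3))]
      = (1/6)[(7) + (3*exp(-I*pi/3) + 2*exp(-2*I*pi/3) + 2*exp(2*I*pi/3)) + (5*exp(-2*I*pi/3) + 2*exp(2*I*pi/3)) + (1) + (2*exp(-2*I*pi/3) + 5*exp(2*I*pi/3)) + (2*exp(-2*I*pi/3) + 2*exp(2*I*pi/3) + 3*exp(I*pi/3))] = 0/6 = 0
  <chi_rho, chi_3> = (1/6)[1*(7)*conj(1) + 1*(2 + 2*exp(-2*I*pi/3) + 3*exp(I*pi/3))*conj(-1) + 1*(2 + 5*exp(2*I*pi/3))*conj(1) + 1*(1)*conj(-1) + 1*(2 + 5*exp(-2*I*pi/3))*conj(1) + 1*(2 + 3*exp(-I*pi/3) + 2*exp(2*I*pi/3))*conj(-1)]
      = (1/6)[(7) + (-2 - 3*exp(I*pi/3) - 2*exp(-2*I*pi/3)) + (2 + 5*exp(2*I*pi/3)) + (-1) + (2 + 5*exp(-2*I*pi/3)) + (-2 - 2*exp(2*I*pi/3) - 3*exp(-I*pi/3))] = 0/6 = 0
  <chi_rho, chi_4> = (1/6)[1*(7)*conj(1) + 1*(2 + 2*exp(-2*I*pi/3) + 3*exp(I*pi/3))*conj(exp(-2*I*pi/3)) + 1*(2 + 5*exp(2*I*pi/3))*conj(exp(2*I*pi/3)) + 1*(1)*conj(1) + 1*(2 + 5*exp(-2*I*pi/3))*conj(exp(-2*I*pi/3)) + 1*(2 + 3*exp(-I*pi/3) + 2*exp(2*I*pi/3))*conj(exp(2*I*pi/3))]
      = (1/6)[(7) + (-1 + 2*exp(2*I*pi/3)) + (5 + 2*exp(-2*I*pi/3)) + (1) + (5 + 2*exp(2*I*pi/3)) + (-1 + 2*exp(-2*I*pi/3))] = 12/6 = 2
  <chi_rho, chi_5> = (1/6)[1*(7)*conj(1) + 1*(2 + 2*exp(-2*I*pi/3) + 3*exp(I*pi/3))*conj(exp(-I*pi/3)) + 1*(2 + 5*exp(2*I*pi/3))*conj(exp(-2*I*pi/3)) + 1*(1)*conj(-1) + 1*(2 + 5*exp(-2*I*pi/3))*conj(exp(2*I*pi/3)) + 1*(2 + 3*exp(-I*pi/3) + 2*exp(2*I*pi/3))*conj(exp(I*pi/3))]
      = (1/6)[(7) + (2*exp(-I*pi/3) + 2*exp(I*pi/3) + 3*exp(2*I*pi/3)) + (5*exp(-2*I*pi/3) + 2*exp(2*I*pi/3)) + (-1) + (2*exp(-2*I*pi/3) + 5*exp(2*I*pi/3)) + (3*exp(-2*I*pi/3) + 2*exp(-I*pi/3) + 2*exp(I*pi/3))] = 0/6 = 0
(Exp terms are combined using exp(i*s)*conj(exp(i*t)) = exp(i*(s-t)), and sums of them are collapsed using the identity that for every m > 1 the m distinct m-th roots of unity sum to 0, e.g. 1 + exp(2*I*pi/3) + exp(-2*I*pi/3) = 0.)
Dimension check: dim(rho) = sum (mult * dim) = 2*1 + 3*1 + 0*1 + 0*1 + 2*1 + 0*1 = 7 = chi_rho(e) = 7.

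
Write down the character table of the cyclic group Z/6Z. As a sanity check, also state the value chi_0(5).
Character table of Z/6Z (irreps indexed chi_0,...,chi_5 with chi_k(m) = zeta_6^(k*m), zeta_6 = exp(2*pi*i/6)):
  irrep \ class  {0} (size 1)  {1} (size 1)    {2} (size 1)    {3} (size 1)  {4} (size 1)    {5} (size 1)  
  chi_0          1             1               1               1             1               1             
  chi_1          1             exp(I*pi/3)     exp(2*I*pi/3)   -1            exp(-2*I*pi/3)  exp(-I*pi/3)  
  chi_2          1             exp(2*I*pi/3)   exp(-2*I*pi/3)  1             exp(2*I*pi/3)   exp(-2*I*pi/3)
  chi_3          1             -1              1               -1            1               -1            
  chi_4          1             exp(-2*I*pi/3)  exp(2*I*pi/3)   1             exp(-2*I*pi/3)  exp(2*I*pi/3) 
  chi_5          1             exp(-I*pi/3)    exp(-2*I*pi/3)  -1            exp(2*I*pi/3)   exp(I*pi/3)   

Spot check: chi_0(5) = zeta_6^(0*5) = zeta_6^0 = 1.

Justification: Z/6Z is abelian, so all 6 irreducible complex representations are 1-dimensional. They are given by chi_k(m) = zeta_6^(k*m) for k = 0,...,5. Row orthogonality: sum_m chi_k(m) conj(chi_l(m)) = 6 * [k = l].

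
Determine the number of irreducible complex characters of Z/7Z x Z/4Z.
28

Solution. The number of irreducible complex representations of a finite group equals its number of conjugacy classes. Z/7Z x Z/4Z is abelian of order 28, so every element is its own conjugacy class: 28 classes, so Z/7Z x Z/4Z (order 28) has exactly 28 irreducible complex representations.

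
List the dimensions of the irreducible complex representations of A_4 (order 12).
Dimensions: 1, 1, 1, 3

Details: There are 4 irreducibles (= number of conjugacy classes). Their dimensions d_i satisfy sum d_i^2 = |G| = 12: 1 + 1 + 1 + 9 = 12.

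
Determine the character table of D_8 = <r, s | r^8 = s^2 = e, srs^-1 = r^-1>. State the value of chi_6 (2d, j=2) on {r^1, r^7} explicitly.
Conjugacy classes: {e} of size 1, {r^4} of size 1, {r^1, r^7} of size 2, {r^2, r^6} of size 2, {r^3, r^5} of size 2, {s, sr^2, ...} of size 4, {sr, sr^3, ...} of size 4.
Character table:
  irrep \ class              {e} (size 1)  {r^4} (size 1)  {r^1, r^7} (size 2)  {r^2, r^6} (size 2)  {r^3, r^5} (size 2)  {s, sr^2, ...} (size 4)  {sr, sr^3, ...} (size 4)
  chi_1 (triv)               1             1               1                    1                    1                    1                        1                       
  chi_2 (sign: r->1, s->-1)  1             1               1                    1                    1                    -1                       -1                      
  chi_3 (r->-1, s->1)        1             1               -1                   1                    -1                   1                        -1                      
  chi_4 (r->-1, s->-1)       1             1               -1                   1                    -1                   -1                       1                       
  chi_5 (2d, j=1)            2             -2              sqrt(2)              0                    -sqrt(2)             0                        0                       
  chi_6 (2d, j=2)            2             2               0                    -2                   0                    0                        0                       
  chi_7 (2d, j=3)            2             -2              -sqrt(2)             0                    sqrt(2)              0                        0                       

Spot check: chi_6 (2d, j=2) on {r^1, r^7} = 0.

Working: D_8 has order 2*8 = 16 with 7 conjugacy classes, hence 7 irreducibles. Sum of squared dims 1 + 1 + 1 + 1 + 4 + 4 + 4 = 16 = |G|. Linear characters come from the abelianisation; the 2-dimensional irreps have character r^k -> 2*cos(2*pi*j*k/8), reflections -> 0.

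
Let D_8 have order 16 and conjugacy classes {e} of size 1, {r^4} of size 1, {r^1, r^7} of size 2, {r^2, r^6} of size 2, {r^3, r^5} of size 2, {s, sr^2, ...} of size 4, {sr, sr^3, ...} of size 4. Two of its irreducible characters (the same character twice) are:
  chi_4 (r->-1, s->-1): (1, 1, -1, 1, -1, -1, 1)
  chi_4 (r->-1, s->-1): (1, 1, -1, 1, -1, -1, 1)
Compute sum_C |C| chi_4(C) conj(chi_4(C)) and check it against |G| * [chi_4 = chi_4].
Sum = 16 = |G| = 16; so <chi_4, chi_4> = 1 (norm-1 confirms irreducibility).

Compute term by term over conjugacy classes (|C| * chi_4(C) * conj(chi_4(C))):
  1*(1)*conj(1) + 1*(1)*conj(1) + 2*(-1)*conj(-1) + 2*(1)*conj(1) + 2*(-1)*conj(-1) + 4*(-1)*conj(-1) + 4*(1)*conj(1)
  = (1) + (1) + (2) + (2) + (2) + (4) + (4)
  = 16.
Dividing by |G| = 16 gives 16/16 = 1, matching the row-orthogonality relation <chi_4, chi_4> = [chi_4 = chi_4].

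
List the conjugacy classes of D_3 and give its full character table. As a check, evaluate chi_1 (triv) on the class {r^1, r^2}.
Conjugacy classes: {e} of size 1, {r^1, r^2} of size 2, {s, sr, ..., sr^2} of size 3.
Character table:
  irrep \ class              {e} (size 1)  {r^1, r^2} (size 2)  {s, sr, ..., sr^2} (size 3)
  chi_1 (triv)               1             1                    1                          
  chi_2 (sign: r->1, s->-1)  1             1                    -1                         
  chi_3 (2d, j=1)            2             -1                   0                          

Spot check: chi_1 (triv) on {r^1, r^2} = 1.

Justification: D_3 has order 2*3 = 6 with 3 conjugacy classes, hence 3 irreducibles. Sum of squared dims 1 + 1 + 4 = 6 = |G|. Linear characters come from the abelianisation; the 2-dimensional irreps have character r^k -> 2*cos(2*pi*j*k/3), reflections -> 0.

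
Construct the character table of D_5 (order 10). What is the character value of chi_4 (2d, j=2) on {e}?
Conjugacy classes: {e} of size 1, {r^1, r^4} of size 2, {r^2, r^3} of size 2, {s, sr, ..., sr^4} of size 5.
Character table:
  irrep \ class              {e} (size 1)  {r^1, r^4} (size 2)  {r^2, r^3} (size 2)  {s, sr, ..., sr^4} (size 5)
  chi_1 (triv)               1             1                    1                    1                          
  chi_2 (sign: r->1, s->-1)  1             1                    1                    -1                         
  chi_3 (2d, j=1)            2             -1/2 + sqrt(5)/2     -sqrt(5)/2 - 1/2     0                          
  chi_4 (2d, j=2)            2             -sqrt(5)/2 - 1/2     -1/2 + sqrt(5)/2     0                          

Spot check: chi_4 (2d, j=2) on {e} = 2.

Explanation: D_5 has order 2*5 = 10 with 4 conjugacy classes, hence 4 irreducibles. Sum of squared dims 1 + 1 + 4 + 4 = 10 = |G|. Linear characters come from the abelianisation; the 2-dimensional irreps have character r^k -> 2*cos(2*pi*j*k/5), reflections -> 0.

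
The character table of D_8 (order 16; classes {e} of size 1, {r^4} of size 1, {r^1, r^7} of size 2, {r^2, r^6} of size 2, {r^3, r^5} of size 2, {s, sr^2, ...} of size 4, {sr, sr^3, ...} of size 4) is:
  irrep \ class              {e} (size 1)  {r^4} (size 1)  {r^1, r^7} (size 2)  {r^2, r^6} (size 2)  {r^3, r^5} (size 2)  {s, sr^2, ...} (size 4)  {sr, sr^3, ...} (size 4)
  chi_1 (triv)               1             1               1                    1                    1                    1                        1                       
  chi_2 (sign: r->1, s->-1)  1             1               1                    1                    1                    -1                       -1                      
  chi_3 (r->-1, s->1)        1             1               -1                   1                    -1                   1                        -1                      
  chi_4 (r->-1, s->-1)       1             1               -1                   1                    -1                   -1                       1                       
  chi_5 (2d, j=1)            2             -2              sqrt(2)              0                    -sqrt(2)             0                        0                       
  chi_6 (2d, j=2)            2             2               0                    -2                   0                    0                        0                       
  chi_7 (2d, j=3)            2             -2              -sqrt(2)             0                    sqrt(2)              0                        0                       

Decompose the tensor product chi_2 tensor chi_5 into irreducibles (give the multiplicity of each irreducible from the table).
chi_2 tensor chi_5 = chi_5 (all other irreducibles have multiplicity 0).

Justification: The character of a tensor product is the pointwise product (chi_2 * chi_5)(C) = chi_2(C) * chi_5(C):
  {e}: (1)*(2), {r^4}: (1)*(-2), {r^1, r^7}: (1)*(sqrt(2)), {r^2, r^6}: (1)*(0), {r^3, r^5}: (1)*(-sqrt(2)), {s, sr^2, ...}: (-1)*(0), {sr, sr^3, ...}: (-1)*(0)
so (chi_2 * chi_5) takes values
  {e} -> 2, {r^4} -> -2, {r^1, r^7} -> sqrt(2), {r^2, r^6} -> 0, {r^3, r^5} -> -sqrt(2), {s, sr^2, ...} -> 0, {sr, sr^3, ...} -> 0.
Now take the inner product of this character with each irreducible chi from the table, <chi_2*chi_5, chi> = (1/16) sum_C |C| (chi_2*chi_5)(C) conj(chi(C)):
  <chi_2*chi_5, chi_1> = (1/16)[1*(2)*conj(1) + 1*(-2)*conj(1) + 2*(sqrt(2))*conj(1) + 2*(0)*conj(1) + 2*(-sqrt(2))*conj(1) + 4*(0)*conj(1) + 4*(0)*conj(1)]
      = (1/16)[(2) + (-2) + (2*sqrt(2)) + (0) + (-2*sqrt(2)) + (0) + (0)] = 0/16 = 0
  <chi_2*chi_5, chi_2> = (1/16)[1*(2)*conj(1) + 1*(-2)*conj(1) + 2*(sqrt(2))*conj(1) + 2*(0)*conj(1) + 2*(-sqrt(2))*conj(1) + 4*(0)*conj(-1) + 4*(0)*conj(-1)]
      = (1/16)[(2) + (-2) + (2*sqrt(2)) + (0) + (-2*sqrt(2)) + (0) + (0)] = 0/16 = 0
  <chi_2*chi_5, chi_3> = (1/16)[1*(2)*conj(1) + 1*(-2)*conj(1) + 2*(sqrt(2))*conj(-1) + 2*(0)*conj(1) + 2*(-sqrt(2))*conj(-1) + 4*(0)*conj(1) + 4*(0)*conj(-1)]
      = (1/16)[(2) + (-2) + (-2*sqrt(2)) + (0) + (2*sqrt(2)) + (0) + (0)] = 0/16 = 0
  <chi_2*chi_5, chi_4> = (1/16)[1*(2)*conj(1) + 1*(-2)*conj(1) + 2*(sqrt(2))*conj(-1) + 2*(0)*conj(1) + 2*(-sqrt(2))*conj(-1) + 4*(0)*conj(-1) + 4*(0)*conj(1)]
      = (1/16)[(2) + (-2) + (-2*sqrt(2)) + (0) + (2*sqrt(2)) + (0) + (0)] = 0/16 = 0
  <chi_2*chi_5, chi_5> = (1/16)[1*(2)*conj(2) + 1*(-2)*conj(-2) + 2*(sqrt(2))*conj(sqrt(2)) + 2*(0)*conj(0) + 2*(-sqrt(2))*conj(-sqrt(2)) + 4*(0)*conj(0) + 4*(0)*conj(0)]
      = (1/16)[(4) + (4) + (4) + (0) + (4) + (0) + (0)] = 16/16 = 1
  <chi_2*chi_5, chi_6> = (1/16)[1*(2)*conj(2) + 1*(-2)*conj(2) + 2*(sqrt(2))*conj(0) + 2*(0)*conj(-2) + 2*(-sqrt(2))*conj(0) + 4*(0)*conj(0) + 4*(0)*conj(0)]
      = (1/16)[(4) + (-4) + (0) + (0) + (0) + (0) + (0)] = 0/16 = 0
  <chi_2*chi_5, chi_7> = (1/16)[1*(2)*conj(2) + 1*(-2)*conj(-2) + 2*(sqrt(2))*conj(-sqrt(2)) + 2*(0)*conj(0) + 2*(-sqrt(2))*conj(sqrt(2)) + 4*(0)*conj(0) + 4*(0)*conj(0)]
      = (1/16)[(4) + (4) + (-4) + (0) + (-4) + (0) + (0)] = 0/16 = 0
Hence the multiplicities are chi_5: 1. Dimension check: dim(chi_2)*dim(chi_5) = 1*2 = 2 and sum (mult * dim) = 1*2 = 2.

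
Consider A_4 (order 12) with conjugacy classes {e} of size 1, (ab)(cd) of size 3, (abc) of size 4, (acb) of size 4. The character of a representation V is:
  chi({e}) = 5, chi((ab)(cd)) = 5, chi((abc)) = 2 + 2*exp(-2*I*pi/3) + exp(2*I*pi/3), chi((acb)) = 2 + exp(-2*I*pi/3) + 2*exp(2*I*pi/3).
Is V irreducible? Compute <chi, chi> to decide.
Not irreducible (reducible): <chi, chi> = 9 > 1.

<chi, chi> = (1/|G|) sum_C |C| * |chi(C)|^2 = (1/12)[1*|5|^2 + 3*|5|^2 + 4*|2 + 2*exp(-2*I*pi/3) + exp(2*I*pi/3)|^2 + 4*|2 + exp(-2*I*pi/3) + 2*exp(2*I*pi/3)|^2]
  = (1/12)[(25) + (75) + (4) + (4)] = 108/12 = 9.
(Exp terms are combined using exp(i*s)*conj(exp(i*t)) = exp(i*(s-t)), and sums of them are collapsed using the identity that for every m > 1 the m distinct m-th roots of unity sum to 0, e.g. 1 + exp(2*I*pi/3) + exp(-2*I*pi/3) = 0.)
A character is irreducible iff <chi, chi> = 1, so this representation is reducible.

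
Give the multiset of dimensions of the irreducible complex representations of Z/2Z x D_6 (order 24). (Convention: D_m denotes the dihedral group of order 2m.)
Dimensions: 1, 1, 1, 1, 1, 1, 1, 1, 2, 2, 2, 2

Argument: There are 12 irreducibles (= number of conjugacy classes). Their dimensions d_i satisfy sum d_i^2 = |G| = 24: 1 + 1 + 1 + 1 + 1 + 1 + 1 + 1 + 4 + 4 + 4 + 4 = 24. (For the product with Z/2Z: each of the 2 1-dim characters of Z/2Z tensors with each irrep of D_6, giving 2 copies of each D_6-dimension.)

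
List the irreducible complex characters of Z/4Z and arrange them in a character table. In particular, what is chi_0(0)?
Character table of Z/4Z (irreps indexed chi_0,...,chi_3 with chi_k(m) = zeta_4^(k*m), zeta_4 = exp(2*pi*i/4)):
  irrep \ class  {0} (size 1)  {1} (size 1)  {2} (size 1)  {3} (size 1)
  chi_0          1             1             1             1           
  chi_1          1             I             -1            -I          
  chi_2          1             -1            1             -1          
  chi_3          1             -I            -1            I           

Spot check: chi_0(0) = zeta_4^(0*0) = zeta_4^0 = 1.

Reasoning: Z/4Z is abelian, so all 4 irreducible complex representations are 1-dimensional. They are given by chi_k(m) = zeta_4^(k*m) for k = 0,...,3. Row orthogonality: sum_m chi_k(m) conj(chi_l(m)) = 4 * [k = l].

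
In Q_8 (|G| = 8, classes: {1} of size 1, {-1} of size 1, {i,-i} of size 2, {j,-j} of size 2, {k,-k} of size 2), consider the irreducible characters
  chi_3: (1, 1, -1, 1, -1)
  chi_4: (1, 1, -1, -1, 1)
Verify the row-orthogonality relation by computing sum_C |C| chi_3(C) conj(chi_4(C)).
Sum = 0; so <chi_3, chi_4> = 0 (distinct irreducibles are orthogonal).

Working: Compute term by term over conjugacy classes (|C| * chi_3(C) * conj(chi_4(C))):
  1*(1)*conj(1) + 1*(1)*conj(1) + 2*(-1)*conj(-1) + 2*(1)*conj(-1) + 2*(-1)*conj(1)
  = (1) + (1) + (2) + (-2) + (-2)
  = 0.
Dividing by |G| = 8 gives 0/8 = 0, matching the row-orthogonality relation <chi_3, chi_4> = [chi_3 = chi_4].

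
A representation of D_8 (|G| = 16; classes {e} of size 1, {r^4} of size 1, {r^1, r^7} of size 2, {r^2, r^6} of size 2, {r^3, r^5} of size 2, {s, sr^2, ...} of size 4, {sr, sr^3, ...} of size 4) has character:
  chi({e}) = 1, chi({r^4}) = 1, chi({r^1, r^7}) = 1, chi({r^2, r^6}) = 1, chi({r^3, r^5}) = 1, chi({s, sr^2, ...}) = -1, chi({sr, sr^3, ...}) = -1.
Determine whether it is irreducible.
Irreducible: <chi, chi> = 1.

Why: <chi, chi> = (1/|G|) sum_C |C| * |chi(C)|^2 = (1/16)[1*|1|^2 + 1*|1|^2 + 2*|1|^2 + 2*|1|^2 + 2*|1|^2 + 4*|-1|^2 + 4*|-1|^2]
  = (1/16)[(1) + (1) + (2) + (2) + (2) + (4) + (4)] = 16/16 = 1.
A character is irreducible iff <chi, chi> = 1, so this representation is irreducible.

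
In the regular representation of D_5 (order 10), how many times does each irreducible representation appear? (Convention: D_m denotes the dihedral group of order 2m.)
Each irreducible V_i of dimension d_i appears with multiplicity d_i, i.e. rho_reg = (direct sum over all irreducibles V_i) d_i V_i. The irreducible dimensions for D_5 are 1, 1, 2, 2: 2 irreducibles of dimension 1, each with multiplicity 1; 2 irreducibles of dimension 2, each with multiplicity 2. Total dimension 2*1*1 + 2*2*2 = 10 = |G|.

Reasoning: General theorem: in the regular representation of a finite group G, each irreducible appears with multiplicity equal to its dimension. Check: dim(rho_reg) = sum d_i^2 = 1 + 1 + 4 + 4 = 10 = |G|.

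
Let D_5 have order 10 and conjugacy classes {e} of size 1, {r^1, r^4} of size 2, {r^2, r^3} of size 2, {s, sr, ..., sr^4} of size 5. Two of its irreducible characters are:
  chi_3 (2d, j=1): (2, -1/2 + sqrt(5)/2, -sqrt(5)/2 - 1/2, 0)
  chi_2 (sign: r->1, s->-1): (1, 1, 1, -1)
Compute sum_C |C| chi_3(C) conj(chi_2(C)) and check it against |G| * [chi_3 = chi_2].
Sum = 0; so <chi_3, chi_2> = 0 (distinct irreducibles are orthogonal).

Solution. Compute term by term over conjugacy classes (|C| * chi_3(C) * conj(chi_2(C))):
  1*(2)*conj(1) + 2*(-1/2 + sqrt(5)/2)*conj(1) + 2*(-sqrt(5)/2 - 1/2)*conj(1) + 5*(0)*conj(-1)
  = (2) + (-1 + sqrt(5)) + (-sqrt(5) - 1) + (0)
  = 0.
Dividing by |G| = 10 gives 0/10 = 0, matching the row-orthogonality relation <chi_3, chi_2> = [chi_3 = chi_2].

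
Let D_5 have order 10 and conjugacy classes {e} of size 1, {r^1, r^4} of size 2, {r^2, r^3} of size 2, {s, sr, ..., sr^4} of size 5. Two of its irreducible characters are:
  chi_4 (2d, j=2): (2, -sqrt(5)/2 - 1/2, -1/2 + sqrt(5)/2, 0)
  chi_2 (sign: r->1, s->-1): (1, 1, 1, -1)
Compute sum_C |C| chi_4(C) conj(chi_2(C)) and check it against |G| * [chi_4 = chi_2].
Sum = 0; so <chi_4, chi_2> = 0 (distinct irreducibles are orthogonal).

Solution. Compute term by term over conjugacy classes (|C| * chi_4(C) * conj(chi_2(C))):
  1*(2)*conj(1) + 2*(-sqrt(5)/2 - 1/2)*conj(1) + 2*(-1/2 + sqrt(5)/2)*conj(1) + 5*(0)*conj(-1)
  = (2) + (-sqrt(5) - 1) + (-1 + sqrt(5)) + (0)
  = 0.
Dividing by |G| = 10 gives 0/10 = 0, matching the row-orthogonality relation <chi_4, chi_2> = [chi_4 = chi_2].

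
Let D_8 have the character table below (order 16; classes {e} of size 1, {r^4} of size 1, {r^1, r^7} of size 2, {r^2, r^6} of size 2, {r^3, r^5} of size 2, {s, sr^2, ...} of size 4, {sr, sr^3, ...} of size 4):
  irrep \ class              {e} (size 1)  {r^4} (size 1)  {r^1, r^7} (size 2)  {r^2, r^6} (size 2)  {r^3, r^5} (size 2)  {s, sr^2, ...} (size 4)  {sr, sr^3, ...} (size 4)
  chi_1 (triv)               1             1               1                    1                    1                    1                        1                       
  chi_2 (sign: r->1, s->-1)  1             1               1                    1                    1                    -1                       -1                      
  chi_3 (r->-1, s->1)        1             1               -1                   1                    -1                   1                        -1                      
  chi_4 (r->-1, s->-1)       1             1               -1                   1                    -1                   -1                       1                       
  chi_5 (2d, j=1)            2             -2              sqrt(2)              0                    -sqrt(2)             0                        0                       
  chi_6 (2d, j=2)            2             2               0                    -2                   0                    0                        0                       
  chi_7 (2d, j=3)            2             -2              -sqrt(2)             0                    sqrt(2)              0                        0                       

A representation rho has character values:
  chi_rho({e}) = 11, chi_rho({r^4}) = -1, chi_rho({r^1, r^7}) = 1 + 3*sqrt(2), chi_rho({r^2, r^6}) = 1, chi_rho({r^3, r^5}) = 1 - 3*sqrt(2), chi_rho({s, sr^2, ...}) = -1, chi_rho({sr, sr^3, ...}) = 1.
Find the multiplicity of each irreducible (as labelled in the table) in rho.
Multiplicities: chi_1: 1, chi_2: 1, chi_3: 0, chi_4: 1, chi_5: 3, chi_6: 1, chi_7: 0.

Working: Use <chi_rho, chi> = (1/|G|) sum_C |C| * chi_rho(C) * conj(chi(C)) with |G| = 16 for each irreducible chi in the table:
  <chi_rho, chi_1> = (1/16)[1*(11)*conj(1) + 1*(-1)*conj(1) + 2*(1 + 3*sqrt(2))*conj(1) + 2*(1)*conj(1) + 2*(1 - 3*sqrt(2))*conj(1) + 4*(-1)*conj(1) + 4*(1)*conj(1)]
      = (1/16)[(11) + (-1) + (2 + 6*sqrt(2)) + (2) + (2 - 6*sqrt(2)) + (-4) + (4)] = 16/16 = 1
  <chi_rho, chi_2> = (1/16)[1*(11)*conj(1) + 1*(-1)*conj(1) + 2*(1 + 3*sqrt(2))*conj(1) + 2*(1)*conj(1) + 2*(1 - 3*sqrt(2))*conj(1) + 4*(-1)*conj(-1) + 4*(1)*conj(-1)]
      = (1/16)[(11) + (-1) + (2 + 6*sqrt(2)) + (2) + (2 - 6*sqrt(2)) + (4) + (-4)] = 16/16 = 1
  <chi_rho, chi_3> = (1/16)[1*(11)*conj(1) + 1*(-1)*conj(1) + 2*(1 + 3*sqrt(2))*conj(-1) + 2*(1)*conj(1) + 2*(1 - 3*sqrt(2))*conj(-1) + 4*(-1)*conj(1) + 4*(1)*conj(-1)]
      = (1/16)[(11) + (-1) + (-6*sqrt(2) - 2) + (2) + (-2 + 6*sqrt(2)) + (-4) + (-4)] = 0/16 = 0
  <chi_rho, chi_4> = (1/16)[1*(11)*conj(1) + 1*(-1)*conj(1) + 2*(1 + 3*sqrt(2))*conj(-1) + 2*(1)*conj(1) + 2*(1 - 3*sqrt(2))*conj(-1) + 4*(-1)*conj(-1) + 4*(1)*conj(1)]
      = (1/16)[(11) + (-1) + (-6*sqrt(2) - 2) + (2) + (-2 + 6*sqrt(2)) + (4) + (4)] = 16/16 = 1
  <chi_rho, chi_5> = (1/16)[1*(11)*conj(2) + 1*(-1)*conj(-2) + 2*(1 + 3*sqrt(2))*conj(sqrt(2)) + 2*(1)*conj(0) + 2*(1 - 3*sqrt(2))*conj(-sqrt(2)) + 4*(-1)*conj(0) + 4*(1)*conj(0)]
      = (1/16)[(22) + (2) + (2*sqrt(2) + 12) + (0) + (12 - 2*sqrt(2)) + (0) + (0)] = 48/16 = 3
  <chi_rho, chi_6> = (1/16)[1*(11)*conj(2) + 1*(-1)*conj(2) + 2*(1 + 3*sqrt(2))*conj(0) + 2*(1)*conj(-2) + 2*(1 - 3*sqrt(2))*conj(0) + 4*(-1)*conj(0) + 4*(1)*conj(0)]
      = (1/16)[(22) + (-2) + (0) + (-4) + (0) + (0) + (0)] = 16/16 = 1
  <chi_rho, chi_7> = (1/16)[1*(11)*conj(2) + 1*(-1)*conj(-2) + 2*(1 + 3*sqrt(2))*conj(-sqrt(2)) + 2*(1)*conj(0) + 2*(1 - 3*sqrt(2))*conj(sqrt(2)) + 4*(-1)*conj(0) + 4*(1)*conj(0)]
      = (1/16)[(22) + (2) + (-12 - 2*sqrt(2)) + (0) + (-12 + 2*sqrt(2)) + (0) + (0)] = 0/16 = 0
Dimension check: dim(rho) = sum (mult * dim) = 1*1 + 1*1 + 0*1 + 1*1 + 3*2 + 1*2 + 0*2 = 11 = chi_rho(e) = 11.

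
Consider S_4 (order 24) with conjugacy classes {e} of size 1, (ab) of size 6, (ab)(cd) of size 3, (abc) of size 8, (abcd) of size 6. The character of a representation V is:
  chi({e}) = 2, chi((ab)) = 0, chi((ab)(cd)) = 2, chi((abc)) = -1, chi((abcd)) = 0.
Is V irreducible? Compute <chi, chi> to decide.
Irreducible: <chi, chi> = 1.

Argument: <chi, chi> = (1/|G|) sum_C |C| * |chi(C)|^2 = (1/24)[1*|2|^2 + 6*|0|^2 + 3*|2|^2 + 8*|-1|^2 + 6*|0|^2]
  = (1/24)[(4) + (0) + (12) + (8) + (0)] = 24/24 = 1.
A character is irreducible iff <chi, chi> = 1, so this representation is irreducible.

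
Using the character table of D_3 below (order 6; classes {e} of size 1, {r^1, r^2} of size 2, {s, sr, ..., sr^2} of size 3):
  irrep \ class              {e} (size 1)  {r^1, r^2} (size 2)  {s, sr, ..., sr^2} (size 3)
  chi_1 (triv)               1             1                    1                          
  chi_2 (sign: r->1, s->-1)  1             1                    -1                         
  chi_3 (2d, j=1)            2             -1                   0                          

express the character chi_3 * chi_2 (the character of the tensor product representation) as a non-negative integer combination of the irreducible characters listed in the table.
chi_3 tensor chi_2 = chi_3 (all other irreducibles have multiplicity 0).

Details: The character of a tensor product is the pointwise product (chi_3 * chi_2)(C) = chi_3(C) * chi_2(C):
  {e}: (2)*(1), {r^1, r^2}: (-1)*(1), {s, sr, ..., sr^2}: (0)*(-1)
so (chi_3 * chi_2) takes values
  {e} -> 2, {r^1, r^2} -> -1, {s, sr, ..., sr^2} -> 0.
Now take the inner product of this character with each irreducible chi from the table, <chi_3*chi_2, chi> = (1/6) sum_C |C| (chi_3*chi_2)(C) conj(chi(C)):
  <chi_3*chi_2, chi_1> = (1/6)[1*(2)*conj(1) + 2*(-1)*conj(1) + 3*(0)*conj(1)]
      = (1/6)[(2) + (-2) + (0)] = 0/6 = 0
  <chi_3*chi_2, chi_2> = (1/6)[1*(2)*conj(1) + 2*(-1)*conj(1) + 3*(0)*conj(-1)]
      = (1/6)[(2) + (-2) + (0)] = 0/6 = 0
  <chi_3*chi_2, chi_3> = (1/6)[1*(2)*conj(2) + 2*(-1)*conj(-1) + 3*(0)*conj(0)]
      = (1/6)[(4) + (2) + (0)] = 6/6 = 1
Hence the multiplicities are chi_3: 1. Dimension check: dim(chi_3)*dim(chi_2) = 2*1 = 2 and sum (mult * dim) = 1*2 = 2.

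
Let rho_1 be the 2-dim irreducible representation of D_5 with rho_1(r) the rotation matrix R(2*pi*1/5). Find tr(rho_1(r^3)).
chi_{rho_1}(r^3) = 2*cos(2*pi*1*3/5) = -sqrt(5)/2 - 1/2

Proof sketch: rho_1(r^3) is rotation by angle 2*pi*1*3/5, whose trace is 2*cos(2*pi*1*3/5) = -sqrt(5)/2 - 1/2.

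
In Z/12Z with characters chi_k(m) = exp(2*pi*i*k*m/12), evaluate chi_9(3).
chi_9(3) = zeta_12^27 = I

Why: chi_9(3) = zeta_12^(9*3) = zeta_12^27. Since zeta_12^12 = 1, this equals zeta_12^3 = exp(2*pi*i*3/12) = I.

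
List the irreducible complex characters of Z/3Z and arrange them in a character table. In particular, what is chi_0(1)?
Character table of Z/3Z (irreps indexed chi_0,...,chi_2 with chi_k(m) = zeta_3^(k*m), zeta_3 = exp(2*pi*i/3)):
  irrep \ class  {0} (size 1)  {1} (size 1)    {2} (size 1)  
  chi_0          1             1               1             
  chi_1          1             exp(2*I*pi/3)   exp(-2*I*pi/3)
  chi_2          1             exp(-2*I*pi/3)  exp(2*I*pi/3) 

Spot check: chi_0(1) = zeta_3^(0*1) = zeta_3^0 = 1.

Argument: Z/3Z is abelian, so all 3 irreducible complex representations are 1-dimensional. They are given by chi_k(m) = zeta_3^(k*m) for k = 0,...,2. Row orthogonality: sum_m chi_k(m) conj(chi_l(m)) = 3 * [k = l].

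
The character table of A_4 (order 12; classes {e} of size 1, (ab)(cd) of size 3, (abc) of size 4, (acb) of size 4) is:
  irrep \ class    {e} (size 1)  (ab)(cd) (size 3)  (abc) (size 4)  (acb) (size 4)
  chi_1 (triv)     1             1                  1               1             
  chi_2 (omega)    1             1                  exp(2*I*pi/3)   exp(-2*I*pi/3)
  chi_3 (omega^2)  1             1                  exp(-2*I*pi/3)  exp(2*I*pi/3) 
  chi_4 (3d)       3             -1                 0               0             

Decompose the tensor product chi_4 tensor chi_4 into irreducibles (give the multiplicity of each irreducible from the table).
chi_4 tensor chi_4 = chi_1 + chi_2 + chi_3 + 2*chi_4 (all other irreducibles have multiplicity 0).

Reasoning: The character of a tensor product is the pointwise product (chi_4 * chi_4)(C) = chi_4(C) * chi_4(C):
  {e}: (3)*(3), (ab)(cd): (-1)*(-1), (abc): (0)*(0), (acb): (0)*(0)
so (chi_4 * chi_4) takes values
  {e} -> 9, (ab)(cd) -> 1, (abc) -> 0, (acb) -> 0.
Now take the inner product of this character with each irreducible chi from the table, <chi_4*chi_4, chi> = (1/12) sum_C |C| (chi_4*chi_4)(C) conj(chi(C)):
  <chi_4*chi_4, chi_1> = (1/12)[1*(9)*conj(1) + 3*(1)*conj(1) + 4*(0)*conj(1) + 4*(0)*conj(1)]
      = (1/12)[(9) + (3) + (0) + (0)] = 12/12 = 1
  <chi_4*chi_4, chi_2> = (1/12)[1*(9)*conj(1) + 3*(1)*conj(1) + 4*(0)*conj(exp(2*I*pi/3)) + 4*(0)*conj(exp(-2*I*pi/3))]
      = (1/12)[(9) + (3) + (0) + (0)] = 12/12 = 1
  <chi_4*chi_4, chi_3> = (1/12)[1*(9)*conj(1) + 3*(1)*conj(1) + 4*(0)*conj(exp(-2*I*pi/3)) + 4*(0)*conj(exp(2*I*pi/3))]
      = (1/12)[(9) + (3) + (0) + (0)] = 12/12 = 1
  <chi_4*chi_4, chi_4> = (1/12)[1*(9)*conj(3) + 3*(1)*conj(-1) + 4*(0)*conj(0) + 4*(0)*conj(0)]
      = (1/12)[(27) + (-3) + (0) + (0)] = 24/12 = 2
(Exp terms are combined using exp(i*s)*conj(exp(i*t)) = exp(i*(s-t)), and sums of them are collapsed using the identity that for every m > 1 the m distinct m-th roots of unity sum to 0, e.g. 1 + exp(2*I*pi/3) + exp(-2*I*pi/3) = 0.)
Hence the multiplicities are chi_1: 1, chi_2: 1, chi_3: 1, chi_4: 2. Dimension check: dim(chi_4)*dim(chi_4) = 3*3 = 9 and sum (mult * dim) = 1*1 + 1*1 + 1*1 + 2*3 = 9.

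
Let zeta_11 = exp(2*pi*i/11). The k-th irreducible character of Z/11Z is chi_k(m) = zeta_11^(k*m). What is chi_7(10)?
chi_7(10) = zeta_11^70 = exp(8*I*pi/11)

Explanation: chi_7(10) = zeta_11^(7*10) = zeta_11^70. Since zeta_11^11 = 1, this equals zeta_11^4 = exp(2*pi*i*4/11) = exp(8*I*pi/11).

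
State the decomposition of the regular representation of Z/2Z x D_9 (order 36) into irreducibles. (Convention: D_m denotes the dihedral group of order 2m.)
Each irreducible V_i of dimension d_i appears with multiplicity d_i, i.e. rho_reg = (direct sum over all irreducibles V_i) d_i V_i. The irreducible dimensions for Z/2Z x D_9 are 1, 1, 1, 1, 2, 2, 2, 2, 2, 2, 2, 2: 4 irreducibles of dimension 1, each with multiplicity 1; 8 irreducibles of dimension 2, each with multiplicity 2. Total dimension 4*1*1 + 8*2*2 = 36 = |G|.

Solution. General theorem: in the regular representation of a finite group G, each irreducible appears with multiplicity equal to its dimension. Check: dim(rho_reg) = sum d_i^2 = 1 + 1 + 1 + 1 + 4 + 4 + 4 + 4 + 4 + 4 + 4 + 4 = 36 = |G|.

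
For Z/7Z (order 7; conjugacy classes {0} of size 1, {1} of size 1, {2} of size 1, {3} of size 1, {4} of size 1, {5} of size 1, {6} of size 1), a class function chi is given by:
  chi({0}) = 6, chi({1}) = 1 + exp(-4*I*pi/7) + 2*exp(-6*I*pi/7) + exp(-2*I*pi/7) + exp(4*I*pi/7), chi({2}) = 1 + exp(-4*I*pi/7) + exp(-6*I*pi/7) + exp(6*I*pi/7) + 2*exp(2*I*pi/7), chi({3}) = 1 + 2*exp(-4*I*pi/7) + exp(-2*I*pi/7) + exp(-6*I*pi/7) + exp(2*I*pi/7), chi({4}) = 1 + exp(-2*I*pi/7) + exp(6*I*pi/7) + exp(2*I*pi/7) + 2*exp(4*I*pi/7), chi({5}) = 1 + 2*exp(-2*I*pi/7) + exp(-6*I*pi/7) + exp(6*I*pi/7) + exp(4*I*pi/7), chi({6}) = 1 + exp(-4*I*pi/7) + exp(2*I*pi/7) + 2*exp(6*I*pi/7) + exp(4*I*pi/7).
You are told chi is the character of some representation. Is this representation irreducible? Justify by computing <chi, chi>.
Not irreducible (reducible): <chi, chi> = 8 > 1.

Why: <chi, chi> = (1/|G|) sum_C |C| * |chi(C)|^2 = (1/7)[1*|6|^2 + 1*|1 + exp(-4*I*pi/7) + 2*exp(-6*I*pi/7) + exp(-2*I*pi/7) + exp(4*I*pi/7)|^2 + 1*|1 + exp(-4*I*pi/7) + exp(-6*I*pi/7) + exp(6*I*pi/7) + 2*exp(2*I*pi/7)|^2 + 1*|1 + 2*exp(-4*I*pi/7) + exp(-2*I*pi/7) + exp(-6*I*pi/7) + exp(2*I*pi/7)|^2 + 1*|1 + exp(-2*I*pi/7) + exp(6*I*pi/7) + exp(2*I*pi/7) + 2*exp(4*I*pi/7)|^2 + 1*|1 + 2*exp(-2*I*pi/7) + exp(-6*I*pi/7) + exp(6*I*pi/7) + exp(4*I*pi/7)|^2 + 1*|1 + exp(-4*I*pi/7) + exp(2*I*pi/7) + 2*exp(6*I*pi/7) + exp(4*I*pi/7)|^2]
  = (1/7)[(36) + (8 + 6*exp(-4*I*pi/7) + 4*exp(-2*I*pi/7) + 4*exp(-6*I*pi/7) + 4*exp(6*I*pi/7) + 4*exp(2*I*pi/7) + 6*exp(4*I*pi/7)) + (8 + 4*exp(-4*I*pi/7) + 4*exp(-2*I*pi/7) + 6*exp(-6*I*pi/7) + 6*exp(6*I*pi/7) + 4*exp(2*I*pi/7) + 4*exp(4*I*pi/7)) + (8 + 6*exp(-2*I*pi/7) + 4*exp(-4*I*pi/7) + 4*exp(-6*I*pi/7) + 4*exp(6*I*pi/7) + 4*exp(4*I*pi/7) + 6*exp(2*I*pi/7)) + (8 + 6*exp(-2*I*pi/7) + 4*exp(-4*I*pi/7) + 4*exp(-6*I*pi/7) + 4*exp(6*I*pi/7) + 4*exp(4*I*pi/7) + 6*exp(2*I*pi/7)) + (8 + 4*exp(-4*I*pi/7) + 4*exp(-2*I*pi/7) + 6*exp(-6*I*pi/7) + 6*exp(6*I*pi/7) + 4*exp(2*I*pi/7) + 4*exp(4*I*pi/7)) + (8 + 6*exp(-4*I*pi/7) + 4*exp(-2*I*pi/7) + 4*exp(-6*I*pi/7) + 4*exp(6*I*pi/7) + 4*exp(2*I*pi/7) + 6*exp(4*I*pi/7))] = 56/7 = 8.
(Exp terms are combined using exp(i*s)*conj(exp(i*t)) = exp(i*(s-t)), and sums of them are collapsed using the identity that for every m > 1 the m distinct m-th roots of unity sum to 0, e.g. 1 + exp(2*I*pi/3) + exp(-2*I*pi/3) = 0.)
A character is irreducible iff <chi, chi> = 1, so this representation is reducible.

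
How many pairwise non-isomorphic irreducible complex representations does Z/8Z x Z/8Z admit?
64

Details: The number of irreducible complex representations of a finite group equals its number of conjugacy classes. Z/8Z x Z/8Z is abelian of order 64, so every element is its own conjugacy class: 64 classes, so Z/8Z x Z/8Z (order 64) has exactly 64 irreducible complex representations.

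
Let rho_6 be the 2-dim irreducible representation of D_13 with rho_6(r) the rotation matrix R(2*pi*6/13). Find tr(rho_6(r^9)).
chi_{rho_6}(r^9) = 2*cos(2*pi*6*9/13) = 2*cos(108*pi/13)

Explanation: rho_6(r^9) is rotation by angle 2*pi*6*9/13, whose trace is 2*cos(2*pi*6*9/13) = 2*cos(108*pi/13).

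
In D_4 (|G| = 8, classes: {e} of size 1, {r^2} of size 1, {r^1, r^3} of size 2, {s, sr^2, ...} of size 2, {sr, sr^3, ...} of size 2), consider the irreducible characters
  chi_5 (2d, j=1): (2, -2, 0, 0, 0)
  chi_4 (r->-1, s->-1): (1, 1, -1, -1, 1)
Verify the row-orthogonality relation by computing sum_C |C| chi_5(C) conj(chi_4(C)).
Sum = 0; so <chi_5, chi_4> = 0 (distinct irreducibles are orthogonal).

Justification: Compute term by term over conjugacy classes (|C| * chi_5(C) * conj(chi_4(C))):
  1*(2)*conj(1) + 1*(-2)*conj(1) + 2*(0)*conj(-1) + 2*(0)*conj(-1) + 2*(0)*conj(1)
  = (2) + (-2) + (0) + (0) + (0)
  = 0.
Dividing by |G| = 8 gives 0/8 = 0, matching the row-orthogonality relation <chi_5, chi_4> = [chi_5 = chi_4].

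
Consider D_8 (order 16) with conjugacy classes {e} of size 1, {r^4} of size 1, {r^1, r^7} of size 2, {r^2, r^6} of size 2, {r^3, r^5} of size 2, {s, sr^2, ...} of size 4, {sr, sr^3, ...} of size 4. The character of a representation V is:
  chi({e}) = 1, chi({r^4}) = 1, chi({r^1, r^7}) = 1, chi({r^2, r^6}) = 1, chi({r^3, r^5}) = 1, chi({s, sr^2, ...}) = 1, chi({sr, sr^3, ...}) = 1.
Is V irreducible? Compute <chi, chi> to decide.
Irreducible: <chi, chi> = 1.

Explanation: <chi, chi> = (1/|G|) sum_C |C| * |chi(C)|^2 = (1/16)[1*|1|^2 + 1*|1|^2 + 2*|1|^2 + 2*|1|^2 + 2*|1|^2 + 4*|1|^2 + 4*|1|^2]
  = (1/16)[(1) + (1) + (2) + (2) + (2) + (4) + (4)] = 16/16 = 1.
A character is irreducible iff <chi, chi> = 1, so this representation is irreducible.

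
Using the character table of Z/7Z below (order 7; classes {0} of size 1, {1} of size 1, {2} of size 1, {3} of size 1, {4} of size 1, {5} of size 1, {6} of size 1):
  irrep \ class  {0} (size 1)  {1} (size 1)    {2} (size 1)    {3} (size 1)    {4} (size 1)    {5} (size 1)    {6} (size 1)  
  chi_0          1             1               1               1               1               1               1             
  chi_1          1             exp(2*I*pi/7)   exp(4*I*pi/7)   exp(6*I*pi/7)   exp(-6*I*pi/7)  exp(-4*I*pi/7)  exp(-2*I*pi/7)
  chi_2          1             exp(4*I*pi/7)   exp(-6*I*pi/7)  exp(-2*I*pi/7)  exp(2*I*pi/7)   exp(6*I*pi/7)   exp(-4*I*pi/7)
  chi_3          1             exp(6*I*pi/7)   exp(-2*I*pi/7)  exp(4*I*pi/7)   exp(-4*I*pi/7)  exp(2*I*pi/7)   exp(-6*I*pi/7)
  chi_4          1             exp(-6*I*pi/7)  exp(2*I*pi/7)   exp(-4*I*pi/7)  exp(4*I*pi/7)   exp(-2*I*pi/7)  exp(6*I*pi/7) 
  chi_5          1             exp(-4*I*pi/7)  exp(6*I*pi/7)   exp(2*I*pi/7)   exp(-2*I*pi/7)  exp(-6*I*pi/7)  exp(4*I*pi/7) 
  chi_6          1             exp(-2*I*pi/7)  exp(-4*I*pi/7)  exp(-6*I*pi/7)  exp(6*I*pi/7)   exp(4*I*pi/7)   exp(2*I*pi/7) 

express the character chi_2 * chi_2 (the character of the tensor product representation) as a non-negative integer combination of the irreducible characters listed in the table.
chi_2 tensor chi_2 = chi_4 (all other irreducibles have multiplicity 0).

Details: The character of a tensor product is the pointwise product (chi_2 * chi_2)(C) = chi_2(C) * chi_2(C):
  {0}: (1)*(1), {1}: (exp(4*I*pi/7))*(exp(4*I*pi/7)), {2}: (exp(-6*I*pi/7))*(exp(-6*I*pi/7)), {3}: (exp(-2*I*pi/7))*(exp(-2*I*pi/7)), {4}: (exp(2*I*pi/7))*(exp(2*I*pi/7)), {5}: (exp(6*I*pi/7))*(exp(6*I*pi/7)), {6}: (exp(-4*I*pi/7))*(exp(-4*I*pi/7))
so (chi_2 * chi_2) takes values
  {0} -> 1, {1} -> exp(-6*I*pi/7), {2} -> exp(2*I*pi/7), {3} -> exp(-4*I*pi/7), {4} -> exp(4*I*pi/7), {5} -> exp(-2*I*pi/7), {6} -> exp(6*I*pi/7).
Now take the inner product of this character with each irreducible chi from the table, <chi_2*chi_2, chi> = (1/7) sum_C |C| (chi_2*chi_2)(C) conj(chi(C)):
  <chi_2*chi_2, chi_0> = (1/7)[1*(1)*conj(1) + 1*(exp(-6*I*pi/7))*conj(1) + 1*(exp(2*I*pi/7))*conj(1) + 1*(exp(-4*I*pi/7))*conj(1) + 1*(exp(4*I*pi/7))*conj(1) + 1*(exp(-2*I*pi/7))*conj(1) + 1*(exp(6*I*pi/7))*conj(1)]
      = (1/7)[(1) + (exp(-6*I*pi/7)) + (exp(2*I*pi/7)) + (exp(-4*I*pi/7)) + (exp(4*I*pi/7)) + (exp(-2*I*pi/7)) + (exp(6*I*pi/7))] = 0/7 = 0
  <chi_2*chi_2, chi_1> = (1/7)[1*(1)*conj(1) + 1*(exp(-6*I*pi/7))*conj(exp(2*I*pi/7)) + 1*(exp(2*I*pi/7))*conj(exp(4*I*pi/7)) + 1*(exp(-4*I*pi/7))*conj(exp(6*I*pi/7)) + 1*(exp(4*I*pi/7))*conj(exp(-6*I*pi/7)) + 1*(exp(-2*I*pi/7))*conj(exp(-4*I*pi/7)) + 1*(exp(6*I*pi/7))*conj(exp(-2*I*pi/7))]
      = (1/7)[(1) + (exp(6*I*pi/7)) + (exp(-2*I*pi/7)) + (exp(4*I*pi/7)) + (exp(-4*I*pi/7)) + (exp(2*I*pi/7)) + (exp(-6*I*pi/7))] = 0/7 = 0
  <chi_2*chi_2, chi_2> = (1/7)[1*(1)*conj(1) + 1*(exp(-6*I*pi/7))*conj(exp(4*I*pi/7)) + 1*(exp(2*I*pi/7))*conj(exp(-6*I*pi/7)) + 1*(exp(-4*I*pi/7))*conj(exp(-2*I*pi/7)) + 1*(exp(4*I*pi/7))*conj(exp(2*I*pi/7)) + 1*(exp(-2*I*pi/7))*conj(exp(6*I*pi/7)) + 1*(exp(6*I*pi/7))*conj(exp(-4*I*pi/7))]
      = (1/7)[(1) + (exp(4*I*pi/7)) + (exp(-6*I*pi/7)) + (exp(-2*I*pi/7)) + (exp(2*I*pi/7)) + (exp(6*I*pi/7)) + (exp(-4*I*pi/7))] = 0/7 = 0
  <chi_2*chi_2, chi_3> = (1/7)[1*(1)*conj(1) + 1*(exp(-6*I*pi/7))*conj(exp(6*I*pi/7)) + 1*(exp(2*I*pi/7))*conj(exp(-2*I*pi/7)) + 1*(exp(-4*I*pi/7))*conj(exp(4*I*pi/7)) + 1*(exp(4*I*pi/7))*conj(exp(-4*I*pi/7)) + 1*(exp(-2*I*pi/7))*conj(exp(2*I*pi/7)) + 1*(exp(6*I*pi/7))*conj(exp(-6*I*pi/7))]
      = (1/7)[(1) + (exp(2*I*pi/7)) + (exp(4*I*pi/7)) + (exp(6*I*pi/7)) + (exp(-6*I*pi/7)) + (exp(-4*I*pi/7)) + (exp(-2*I*pi/7))] = 0/7 = 0
  <chi_2*chi_2, chi_4> = (1/7)[1*(1)*conj(1) + 1*(exp(-6*I*pi/7))*conj(exp(-6*I*pi/7)) + 1*(exp(2*I*pi/7))*conj(exp(2*I*pi/7)) + 1*(exp(-4*I*pi/7))*conj(exp(-4*I*pi/7)) + 1*(exp(4*I*pi/7))*conj(exp(4*I*pi/7)) + 1*(exp(-2*I*pi/7))*conj(exp(-2*I*pi/7)) + 1*(exp(6*I*pi/7))*conj(exp(6*I*pi/7))]
      = (1/7)[(1) + (1) + (1) + (1) + (1) + (1) + (1)] = 7/7 = 1
  <chi_2*chi_2, chi_5> = (1/7)[1*(1)*conj(1) + 1*(exp(-6*I*pi/7))*conj(exp(-4*I*pi/7)) + 1*(exp(2*I*pi/7))*conj(exp(6*I*pi/7)) + 1*(exp(-4*I*pi/7))*conj(exp(2*I*pi/7)) + 1*(exp(4*I*pi/7))*conj(exp(-2*I*pi/7)) + 1*(exp(-2*I*pi/7))*conj(exp(-6*I*pi/7)) + 1*(exp(6*I*pi/7))*conj(exp(4*I*pi/7))]
      = (1/7)[(1) + (exp(-2*I*pi/7)) + (exp(-4*I*pi/7)) + (exp(-6*I*pi/7)) + (exp(6*I*pi/7)) + (exp(4*I*pi/7)) + (exp(2*I*pi/7))] = 0/7 = 0
  <chi_2*chi_2, chi_6> = (1/7)[1*(1)*conj(1) + 1*(exp(-6*I*pi/7))*conj(exp(-2*I*pi/7)) + 1*(exp(2*I*pi/7))*conj(exp(-4*I*pi/7)) + 1*(exp(-4*I*pi/7))*conj(exp(-6*I*pi/7)) + 1*(exp(4*I*pi/7))*conj(exp(6*I*pi/7)) + 1*(exp(-2*I*pi/7))*conj(exp(4*I*pi/7)) + 1*(exp(6*I*pi/7))*conj(exp(2*I*pi/7))]
      = (1/7)[(1) + (exp(-4*I*pi/7)) + (exp(6*I*pi/7)) + (exp(2*I*pi/7)) + (exp(-2*I*pi/7)) + (exp(-6*I*pi/7)) + (exp(4*I*pi/7))] = 0/7 = 0
(Exp terms are combined using exp(i*s)*conj(exp(i*t)) = exp(i*(s-t)), and sums of them are collapsed using the identity that for every m > 1 the m distinct m-th roots of unity sum to 0, e.g. 1 + exp(2*I*pi/3) + exp(-2*I*pi/3) = 0.)
Hence the multiplicities are chi_4: 1. Dimension check: dim(chi_2)*dim(chi_2) = 1*1 = 1 and sum (mult * dim) = 1*1 = 1.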